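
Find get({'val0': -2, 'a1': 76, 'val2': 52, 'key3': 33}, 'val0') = -2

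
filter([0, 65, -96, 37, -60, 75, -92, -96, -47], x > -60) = [0, 65, 37, 75, -47]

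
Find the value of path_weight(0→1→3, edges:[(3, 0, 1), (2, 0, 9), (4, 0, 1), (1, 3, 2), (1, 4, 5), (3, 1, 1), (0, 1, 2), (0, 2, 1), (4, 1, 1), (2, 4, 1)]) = w(0→1)=2 + w(1→3)=2
= 4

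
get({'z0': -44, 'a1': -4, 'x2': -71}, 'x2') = -71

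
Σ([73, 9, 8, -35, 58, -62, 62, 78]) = 73 + 9 + 8 + (-35) + 58 + (-62) + 62 + 78
= 191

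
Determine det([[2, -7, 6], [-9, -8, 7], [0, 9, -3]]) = (1)*(2)*det([[-8, 7], [9, -3]]) + (-1)*(-7)*det([[-9, 7], [0, -3]]) + (1)*(6)*det([[-9, -8], [0, 9]])
= -78 + 189 + -486
= -375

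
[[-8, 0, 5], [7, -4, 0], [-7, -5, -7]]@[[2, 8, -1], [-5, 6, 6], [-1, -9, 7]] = [[-21, -109, 43], [34, 32, -31], [18, -23, -72]]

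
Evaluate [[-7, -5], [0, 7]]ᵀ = [[-7, 0], [-5, 7]]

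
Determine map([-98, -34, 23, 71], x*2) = [-196, -68, 46, 142]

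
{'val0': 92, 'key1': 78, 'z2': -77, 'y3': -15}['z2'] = -77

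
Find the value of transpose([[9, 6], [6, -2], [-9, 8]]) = [[9, 6, -9], [6, -2, 8]]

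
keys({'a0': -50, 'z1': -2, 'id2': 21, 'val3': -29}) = ['a0', 'z1', 'id2', 'val3']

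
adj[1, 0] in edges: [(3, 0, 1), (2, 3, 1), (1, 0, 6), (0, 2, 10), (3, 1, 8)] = 6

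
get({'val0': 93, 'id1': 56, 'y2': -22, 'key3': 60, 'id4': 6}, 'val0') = 93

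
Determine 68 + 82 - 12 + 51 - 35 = 154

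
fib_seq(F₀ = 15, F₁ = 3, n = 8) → [15, 3, 18, 21, 39, 60, 99, 159]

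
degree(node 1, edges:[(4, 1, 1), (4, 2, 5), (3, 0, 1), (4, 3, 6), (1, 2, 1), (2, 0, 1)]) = 2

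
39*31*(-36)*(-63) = 2742012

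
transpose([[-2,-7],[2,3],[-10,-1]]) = [[-2, 2, -10], [-7, 3, -1]]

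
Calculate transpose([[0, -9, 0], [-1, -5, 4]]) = [[0, -1], [-9, -5], [0, 4]]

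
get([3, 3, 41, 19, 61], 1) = 3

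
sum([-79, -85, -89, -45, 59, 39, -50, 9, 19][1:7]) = -171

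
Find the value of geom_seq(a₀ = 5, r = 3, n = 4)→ a_0 = 5*3^0 = 5
a_1 = 5*3^1 = 15
a_2 = 5*3^2 = 45
...
= [5, 15, 45, 135]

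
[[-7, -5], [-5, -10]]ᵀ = [[-7, -5], [-5, -10]]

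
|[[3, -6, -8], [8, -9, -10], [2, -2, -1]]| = 23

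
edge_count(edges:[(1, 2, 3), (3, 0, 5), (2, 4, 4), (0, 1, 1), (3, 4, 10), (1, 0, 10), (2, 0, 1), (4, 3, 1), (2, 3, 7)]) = 9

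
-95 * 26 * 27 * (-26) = 1733940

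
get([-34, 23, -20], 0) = -34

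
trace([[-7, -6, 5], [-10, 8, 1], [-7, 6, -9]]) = -8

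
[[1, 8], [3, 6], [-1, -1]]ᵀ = [[1, 3, -1], [8, 6, -1]]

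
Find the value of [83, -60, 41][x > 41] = keep x where x > 41: 83✓, -60✗, 41✗
= [83]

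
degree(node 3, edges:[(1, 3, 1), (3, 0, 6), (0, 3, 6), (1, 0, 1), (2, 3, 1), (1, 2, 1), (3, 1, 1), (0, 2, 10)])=5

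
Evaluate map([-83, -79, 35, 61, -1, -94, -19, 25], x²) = [6889, 6241, 1225, 3721, 1, 8836, 361, 625]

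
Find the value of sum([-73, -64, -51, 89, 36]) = (-73) + (-64) + (-51) + 89 + 36
= -63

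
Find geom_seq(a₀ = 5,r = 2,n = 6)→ a_0 = 5*2^0 = 5
a_1 = 5*2^1 = 10
a_2 = 5*2^2 = 20
...
= [5, 10, 20, 40, 80, 160]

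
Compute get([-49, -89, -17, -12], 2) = -17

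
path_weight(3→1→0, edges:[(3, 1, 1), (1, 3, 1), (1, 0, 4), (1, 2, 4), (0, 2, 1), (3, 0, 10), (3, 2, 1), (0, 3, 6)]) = w(3→1)=1 + w(1→0)=4
= 5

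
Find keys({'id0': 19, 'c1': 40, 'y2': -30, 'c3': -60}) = ['id0', 'c1', 'y2', 'c3']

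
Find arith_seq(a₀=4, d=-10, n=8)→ [4, -6, -16, -26, -36, -46, -56, -66]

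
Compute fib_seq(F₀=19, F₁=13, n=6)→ [19, 13, 32, 45, 77, 122]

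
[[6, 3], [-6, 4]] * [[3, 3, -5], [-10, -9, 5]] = C[0][0] = (6)*(3) + (3)*(-10) = -12
C[0][1] = (6)*(3) + (3)*(-9) = -9
C[0][2] = (6)*(-5) + (3)*(5) = -15
C[1][0] = (-6)*(3) + (4)*(-10) = -58
C[1][1] = (-6)*(3) + (4)*(-9) = -54
C[1][2] = (-6)*(-5) + (4)*(5) = 50
= [[-12, -9, -15], [-58, -54, 50]]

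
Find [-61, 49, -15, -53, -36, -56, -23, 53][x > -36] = keep x where x > -36: -61✗, 49✓, -15✓, -53✗, -36✗, -56✗, -23✓, 53✓
= [49, -15, -23, 53]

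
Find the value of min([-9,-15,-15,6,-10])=-15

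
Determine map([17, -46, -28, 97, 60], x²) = [289, 2116, 784, 9409, 3600]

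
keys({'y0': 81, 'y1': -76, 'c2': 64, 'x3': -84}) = ['y0', 'y1', 'c2', 'x3']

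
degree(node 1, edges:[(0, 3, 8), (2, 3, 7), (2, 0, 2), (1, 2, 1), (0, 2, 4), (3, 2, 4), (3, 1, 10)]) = 2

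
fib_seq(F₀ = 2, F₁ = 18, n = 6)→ [2, 18, 20, 38, 58, 96]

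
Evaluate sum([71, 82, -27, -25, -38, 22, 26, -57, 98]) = 152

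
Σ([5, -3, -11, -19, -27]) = -55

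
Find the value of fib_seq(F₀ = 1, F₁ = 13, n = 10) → F_2 = F_1 + F_0 = 14
F_3 = F_2 + F_1 = 27
F_4 = F_3 + F_2 = 41
...
= [1, 13, 14, 27, 41, 68, 109, 177, 286, 463]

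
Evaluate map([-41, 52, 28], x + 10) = -41+10=-31, 52+10=62, 28+10=38
= [-31, 62, 38]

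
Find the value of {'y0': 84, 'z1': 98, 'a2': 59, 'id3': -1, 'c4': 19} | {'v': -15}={'y0': 84, 'z1': 98, 'a2': 59, 'id3': -1, 'c4': 19, 'v': -15}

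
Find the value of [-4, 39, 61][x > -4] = [39, 61]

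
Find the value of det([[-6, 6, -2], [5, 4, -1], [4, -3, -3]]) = (1)*(-6)*det([[4, -1], [-3, -3]]) + (-1)*(6)*det([[5, -1], [4, -3]]) + (1)*(-2)*det([[5, 4], [4, -3]])
= 90 + 66 + 62
= 218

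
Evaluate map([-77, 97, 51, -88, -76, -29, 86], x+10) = -77+10=-67, 97+10=107, 51+10=61, -88+10=-78, -76+10=-66, -29+10=-19, 86+10=96
= [-67, 107, 61, -78, -66, -19, 96]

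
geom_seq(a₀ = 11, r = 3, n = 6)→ [11, 33, 99, 297, 891, 2673]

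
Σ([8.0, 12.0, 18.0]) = 8.0 + 12.0 + 18.0
= 38.0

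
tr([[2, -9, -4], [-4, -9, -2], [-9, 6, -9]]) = -16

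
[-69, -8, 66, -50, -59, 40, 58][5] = 40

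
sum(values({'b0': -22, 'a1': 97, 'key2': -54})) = 21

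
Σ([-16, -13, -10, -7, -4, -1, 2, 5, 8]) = -36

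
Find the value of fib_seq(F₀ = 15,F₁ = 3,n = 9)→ [15, 3, 18, 21, 39, 60, 99, 159, 258]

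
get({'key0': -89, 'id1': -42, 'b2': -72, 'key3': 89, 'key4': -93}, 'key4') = -93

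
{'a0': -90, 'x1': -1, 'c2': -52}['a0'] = -90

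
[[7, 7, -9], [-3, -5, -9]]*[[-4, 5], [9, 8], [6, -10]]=[[-19, 181], [-87, 35]]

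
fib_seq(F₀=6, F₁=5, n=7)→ [6, 5, 11, 16, 27, 43, 70]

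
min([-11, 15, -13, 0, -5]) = -13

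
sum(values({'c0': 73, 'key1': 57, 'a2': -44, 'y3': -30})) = 73 + 57 + (-44) + (-30)
= 56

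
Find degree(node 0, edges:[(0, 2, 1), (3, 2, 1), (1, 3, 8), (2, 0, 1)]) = incident: (0,2), (2,0)
= 2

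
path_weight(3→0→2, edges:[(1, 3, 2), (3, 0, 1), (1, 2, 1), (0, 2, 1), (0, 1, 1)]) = 2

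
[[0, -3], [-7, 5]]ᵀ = [[0, -7], [-3, 5]]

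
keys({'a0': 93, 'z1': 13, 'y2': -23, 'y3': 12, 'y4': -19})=['a0', 'z1', 'y2', 'y3', 'y4']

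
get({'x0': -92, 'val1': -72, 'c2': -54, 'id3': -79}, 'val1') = -72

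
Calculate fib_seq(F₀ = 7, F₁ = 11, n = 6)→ F_2 = F_1 + F_0 = 18
F_3 = F_2 + F_1 = 29
F_4 = F_3 + F_2 = 47
...
= [7, 11, 18, 29, 47, 76]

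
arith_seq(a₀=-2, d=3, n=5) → [-2, 1, 4, 7, 10]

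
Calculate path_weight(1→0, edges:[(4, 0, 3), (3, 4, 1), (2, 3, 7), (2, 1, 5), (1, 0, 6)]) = w(1→0)=6
= 6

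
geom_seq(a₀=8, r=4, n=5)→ [8, 32, 128, 512, 2048]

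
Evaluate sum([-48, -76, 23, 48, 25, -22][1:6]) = -2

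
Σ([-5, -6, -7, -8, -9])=(-5) + (-6) + (-7) + (-8) + (-9)
= -35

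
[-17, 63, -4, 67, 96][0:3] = [-17, 63, -4]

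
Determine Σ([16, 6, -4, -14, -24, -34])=16 + 6 + (-4) + (-14) + (-24) + (-34)
= -54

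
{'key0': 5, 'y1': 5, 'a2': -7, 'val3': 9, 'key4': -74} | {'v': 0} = {'key0': 5, 'y1': 5, 'a2': -7, 'val3': 9, 'key4': -74, 'v': 0}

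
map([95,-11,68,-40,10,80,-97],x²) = [9025, 121, 4624, 1600, 100, 6400, 9409]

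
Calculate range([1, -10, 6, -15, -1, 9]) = 24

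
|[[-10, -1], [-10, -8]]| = 70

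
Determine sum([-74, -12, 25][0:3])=slice → [-74, -12, 25]
(-74) + (-12) + 25
= -61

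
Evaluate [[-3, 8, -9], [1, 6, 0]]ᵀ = [[-3, 1], [8, 6], [-9, 0]]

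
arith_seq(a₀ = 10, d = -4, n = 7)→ a_0 = 10 + 0*-4 = 10
a_1 = 10 + 1*-4 = 6
a_2 = 10 + 2*-4 = 2
...
= [10, 6, 2, -2, -6, -10, -14]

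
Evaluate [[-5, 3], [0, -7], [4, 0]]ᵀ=[[-5, 0, 4], [3, -7, 0]]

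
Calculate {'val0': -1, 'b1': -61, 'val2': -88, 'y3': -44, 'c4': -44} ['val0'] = -1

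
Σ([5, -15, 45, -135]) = -100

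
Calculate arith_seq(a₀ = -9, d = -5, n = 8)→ a_0 = -9 + 0*-5 = -9
a_1 = -9 + 1*-5 = -14
a_2 = -9 + 2*-5 = -19
...
= [-9, -14, -19, -24, -29, -34, -39, -44]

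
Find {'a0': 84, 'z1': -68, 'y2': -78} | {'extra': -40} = {'a0': 84, 'z1': -68, 'y2': -78, 'extra': -40}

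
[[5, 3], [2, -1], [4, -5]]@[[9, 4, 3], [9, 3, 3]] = C[0][0] = (5)*(9) + (3)*(9) = 72
C[0][1] = (5)*(4) + (3)*(3) = 29
C[0][2] = (5)*(3) + (3)*(3) = 24
C[1][0] = (2)*(9) + (-1)*(9) = 9
C[1][1] = (2)*(4) + (-1)*(3) = 5
C[1][2] = (2)*(3) + (-1)*(3) = 3
... (3 more cells)
= [[72, 29, 24], [9, 5, 3], [-9, 1, -3]]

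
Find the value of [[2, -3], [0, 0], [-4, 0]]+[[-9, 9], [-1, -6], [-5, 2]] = [[-7, 6], [-1, -6], [-9, 2]]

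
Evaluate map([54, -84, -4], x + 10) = [64, -74, 6]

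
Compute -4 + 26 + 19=41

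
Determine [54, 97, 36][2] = 36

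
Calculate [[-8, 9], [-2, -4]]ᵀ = [[-8, -2], [9, -4]]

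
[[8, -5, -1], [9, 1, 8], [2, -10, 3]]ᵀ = [[8, 9, 2], [-5, 1, -10], [-1, 8, 3]]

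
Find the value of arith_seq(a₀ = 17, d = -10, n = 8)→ [17, 7, -3, -13, -23, -33, -43, -53]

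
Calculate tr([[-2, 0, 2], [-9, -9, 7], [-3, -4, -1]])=diagonal: (-2) + (-9) + (-1)
= -12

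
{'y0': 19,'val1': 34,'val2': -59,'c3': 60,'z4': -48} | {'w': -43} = {'y0': 19, 'val1': 34, 'val2': -59, 'c3': 60, 'z4': -48, 'w': -43}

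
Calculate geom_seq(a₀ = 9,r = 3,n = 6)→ a_0 = 9*3^0 = 9
a_1 = 9*3^1 = 27
a_2 = 9*3^2 = 81
...
= [9, 27, 81, 243, 729, 2187]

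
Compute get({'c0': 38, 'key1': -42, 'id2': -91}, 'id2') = -91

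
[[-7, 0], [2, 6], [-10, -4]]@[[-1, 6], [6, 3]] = C[0][0] = (-7)*(-1) + (0)*(6) = 7
C[0][1] = (-7)*(6) + (0)*(3) = -42
C[1][0] = (2)*(-1) + (6)*(6) = 34
C[1][1] = (2)*(6) + (6)*(3) = 30
C[2][0] = (-10)*(-1) + (-4)*(6) = -14
C[2][1] = (-10)*(6) + (-4)*(3) = -72
= [[7, -42], [34, 30], [-14, -72]]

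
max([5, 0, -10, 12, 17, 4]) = 17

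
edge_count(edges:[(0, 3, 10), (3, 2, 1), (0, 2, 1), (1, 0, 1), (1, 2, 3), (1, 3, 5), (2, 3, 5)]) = 7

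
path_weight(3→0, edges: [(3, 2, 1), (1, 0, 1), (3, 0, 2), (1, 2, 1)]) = 2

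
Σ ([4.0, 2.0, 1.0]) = 4.0 + 2.0 + 1.0
= 7.0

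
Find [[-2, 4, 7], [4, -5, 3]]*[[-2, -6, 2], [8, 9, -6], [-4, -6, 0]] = [[8, 6, -28], [-60, -87, 38]]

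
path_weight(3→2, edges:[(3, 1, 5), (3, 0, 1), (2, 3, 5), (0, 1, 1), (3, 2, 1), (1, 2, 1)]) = w(3→2)=1
= 1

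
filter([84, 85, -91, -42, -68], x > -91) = keep x where x > -91: 84✓, 85✓, -91✗, -42✓, -68✓
= [84, 85, -42, -68]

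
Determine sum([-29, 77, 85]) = (-29) + 77 + 85
= 133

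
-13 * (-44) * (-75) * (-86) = 3689400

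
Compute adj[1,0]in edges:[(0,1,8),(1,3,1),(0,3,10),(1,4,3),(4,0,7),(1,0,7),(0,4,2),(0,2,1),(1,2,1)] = 7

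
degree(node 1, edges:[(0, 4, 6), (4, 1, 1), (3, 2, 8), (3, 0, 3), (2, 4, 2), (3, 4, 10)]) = incident: (4,1)
= 1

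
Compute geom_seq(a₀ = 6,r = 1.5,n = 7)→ a_0 = 6*1.5^0 = 6.0
a_1 = 6*1.5^1 = 9.0
a_2 = 6*1.5^2 = 13.5
...
= [6.0, 9.0, 13.5, 20.25, 30.375, 45.5625, 68.34375]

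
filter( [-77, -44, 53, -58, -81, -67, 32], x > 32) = keep x where x > 32: -77✗, -44✗, 53✓, -58✗, -81✗, -67✗, 32✗
= [53]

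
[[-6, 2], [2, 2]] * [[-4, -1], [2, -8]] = C[0][0] = (-6)*(-4) + (2)*(2) = 28
C[0][1] = (-6)*(-1) + (2)*(-8) = -10
C[1][0] = (2)*(-4) + (2)*(2) = -4
C[1][1] = (2)*(-1) + (2)*(-8) = -18
= [[28, -10], [-4, -18]]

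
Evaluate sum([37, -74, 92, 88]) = 143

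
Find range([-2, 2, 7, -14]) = 21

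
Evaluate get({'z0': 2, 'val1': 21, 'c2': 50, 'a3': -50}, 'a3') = -50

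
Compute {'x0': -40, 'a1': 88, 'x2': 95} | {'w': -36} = {'x0': -40, 'a1': 88, 'x2': 95, 'w': -36}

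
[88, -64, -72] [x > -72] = keep x where x > -72: 88✓, -64✓, -72✗
= [88, -64]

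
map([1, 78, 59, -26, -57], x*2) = [2, 156, 118, -52, -114]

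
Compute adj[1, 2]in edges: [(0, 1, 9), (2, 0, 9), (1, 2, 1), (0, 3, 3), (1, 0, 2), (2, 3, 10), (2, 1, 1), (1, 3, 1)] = 1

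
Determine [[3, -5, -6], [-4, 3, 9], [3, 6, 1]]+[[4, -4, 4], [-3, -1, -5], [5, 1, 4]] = [[7, -9, -2], [-7, 2, 4], [8, 7, 5]]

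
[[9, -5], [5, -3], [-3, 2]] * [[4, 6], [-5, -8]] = C[0][0] = (9)*(4) + (-5)*(-5) = 61
C[0][1] = (9)*(6) + (-5)*(-8) = 94
C[1][0] = (5)*(4) + (-3)*(-5) = 35
C[1][1] = (5)*(6) + (-3)*(-8) = 54
C[2][0] = (-3)*(4) + (2)*(-5) = -22
C[2][1] = (-3)*(6) + (2)*(-8) = -34
= [[61, 94], [35, 54], [-22, -34]]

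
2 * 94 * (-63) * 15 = -177660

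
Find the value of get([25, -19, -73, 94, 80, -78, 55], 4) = 80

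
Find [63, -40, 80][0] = 63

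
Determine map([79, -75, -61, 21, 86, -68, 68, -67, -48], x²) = [6241, 5625, 3721, 441, 7396, 4624, 4624, 4489, 2304]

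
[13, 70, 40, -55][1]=70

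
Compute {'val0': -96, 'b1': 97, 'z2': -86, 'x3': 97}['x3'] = 97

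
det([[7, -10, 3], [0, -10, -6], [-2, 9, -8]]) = (1)*(7)*det([[-10, -6], [9, -8]]) + (-1)*(-10)*det([[0, -6], [-2, -8]]) + (1)*(3)*det([[0, -10], [-2, 9]])
= 938 + -120 + -60
= 758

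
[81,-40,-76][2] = -76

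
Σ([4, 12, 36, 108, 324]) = 484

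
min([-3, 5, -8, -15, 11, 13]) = -15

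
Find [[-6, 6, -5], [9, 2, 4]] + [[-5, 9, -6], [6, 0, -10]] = [[-11, 15, -11], [15, 2, -6]]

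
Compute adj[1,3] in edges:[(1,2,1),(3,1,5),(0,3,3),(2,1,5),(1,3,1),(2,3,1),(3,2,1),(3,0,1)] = 1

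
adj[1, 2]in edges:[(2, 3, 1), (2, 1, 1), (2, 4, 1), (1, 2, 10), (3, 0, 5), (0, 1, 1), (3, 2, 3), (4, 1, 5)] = 10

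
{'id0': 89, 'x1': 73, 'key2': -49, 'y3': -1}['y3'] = -1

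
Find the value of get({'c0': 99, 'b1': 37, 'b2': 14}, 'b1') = 37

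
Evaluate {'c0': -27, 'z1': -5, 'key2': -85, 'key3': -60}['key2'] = -85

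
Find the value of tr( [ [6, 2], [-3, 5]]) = diagonal: 6 + 5
= 11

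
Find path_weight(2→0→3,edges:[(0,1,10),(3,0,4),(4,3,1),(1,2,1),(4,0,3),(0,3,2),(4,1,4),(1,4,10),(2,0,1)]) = w(2→0)=1 + w(0→3)=2
= 3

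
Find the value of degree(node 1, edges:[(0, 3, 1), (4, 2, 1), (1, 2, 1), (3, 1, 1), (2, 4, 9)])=2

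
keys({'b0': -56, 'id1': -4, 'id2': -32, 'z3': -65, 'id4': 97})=['b0', 'id1', 'id2', 'z3', 'id4']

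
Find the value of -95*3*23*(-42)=275310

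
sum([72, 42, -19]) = 72 + 42 + (-19)
= 95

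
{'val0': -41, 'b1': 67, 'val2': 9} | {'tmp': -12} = {'val0': -41, 'b1': 67, 'val2': 9, 'tmp': -12}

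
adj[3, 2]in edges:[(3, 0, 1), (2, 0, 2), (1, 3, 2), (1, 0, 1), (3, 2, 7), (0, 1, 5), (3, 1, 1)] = 7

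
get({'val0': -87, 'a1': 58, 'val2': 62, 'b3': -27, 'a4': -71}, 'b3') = -27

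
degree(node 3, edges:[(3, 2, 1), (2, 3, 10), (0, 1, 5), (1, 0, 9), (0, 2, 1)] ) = 2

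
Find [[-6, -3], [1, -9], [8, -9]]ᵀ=[[-6, 1, 8], [-3, -9, -9]]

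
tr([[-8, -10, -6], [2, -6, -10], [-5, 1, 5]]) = -9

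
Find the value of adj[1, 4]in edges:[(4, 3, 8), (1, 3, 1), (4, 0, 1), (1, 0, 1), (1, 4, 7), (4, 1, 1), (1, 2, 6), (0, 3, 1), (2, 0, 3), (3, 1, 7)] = 7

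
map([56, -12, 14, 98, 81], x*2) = [112, -24, 28, 196, 162]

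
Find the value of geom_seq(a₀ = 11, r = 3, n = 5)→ a_0 = 11*3^0 = 11
a_1 = 11*3^1 = 33
a_2 = 11*3^2 = 99
...
= [11, 33, 99, 297, 891]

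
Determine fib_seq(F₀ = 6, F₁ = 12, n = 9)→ [6, 12, 18, 30, 48, 78, 126, 204, 330]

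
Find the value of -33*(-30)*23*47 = 1070190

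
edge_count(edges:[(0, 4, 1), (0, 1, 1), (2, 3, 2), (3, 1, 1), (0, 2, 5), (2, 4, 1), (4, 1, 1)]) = 7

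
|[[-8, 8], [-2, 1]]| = 8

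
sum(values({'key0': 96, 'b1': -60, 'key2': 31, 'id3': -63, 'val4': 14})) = 18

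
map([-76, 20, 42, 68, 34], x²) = [5776, 400, 1764, 4624, 1156]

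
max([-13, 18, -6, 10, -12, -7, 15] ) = 18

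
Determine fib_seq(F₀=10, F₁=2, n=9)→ [10, 2, 12, 14, 26, 40, 66, 106, 172]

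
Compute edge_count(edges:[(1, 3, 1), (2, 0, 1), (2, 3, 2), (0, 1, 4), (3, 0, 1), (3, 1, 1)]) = 6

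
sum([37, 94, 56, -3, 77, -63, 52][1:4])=147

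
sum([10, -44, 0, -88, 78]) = 10 + (-44) + 0 + (-88) + 78
= -44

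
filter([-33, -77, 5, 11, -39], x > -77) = [-33, 5, 11, -39]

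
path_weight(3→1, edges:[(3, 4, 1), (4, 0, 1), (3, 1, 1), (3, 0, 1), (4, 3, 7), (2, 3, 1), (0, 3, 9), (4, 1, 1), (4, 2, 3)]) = w(3→1)=1
= 1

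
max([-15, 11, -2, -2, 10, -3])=11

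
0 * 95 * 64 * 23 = 0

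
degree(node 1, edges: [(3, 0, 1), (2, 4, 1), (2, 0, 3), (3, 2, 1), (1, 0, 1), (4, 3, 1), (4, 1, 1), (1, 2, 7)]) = 3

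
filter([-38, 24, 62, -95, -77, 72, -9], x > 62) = keep x where x > 62: -38✗, 24✗, 62✗, -95✗, -77✗, 72✓, -9✗
= [72]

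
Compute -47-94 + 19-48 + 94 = -76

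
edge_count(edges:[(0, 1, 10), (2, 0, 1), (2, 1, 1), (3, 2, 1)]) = 4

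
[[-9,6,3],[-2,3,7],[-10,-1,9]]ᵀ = [[-9, -2, -10], [6, 3, -1], [3, 7, 9]]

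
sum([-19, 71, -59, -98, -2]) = -107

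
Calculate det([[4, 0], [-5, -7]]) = -28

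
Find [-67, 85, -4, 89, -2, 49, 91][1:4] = [85, -4, 89]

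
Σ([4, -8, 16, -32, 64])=44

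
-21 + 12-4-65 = -78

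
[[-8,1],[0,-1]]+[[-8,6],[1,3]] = [[-16, 7], [1, 2]]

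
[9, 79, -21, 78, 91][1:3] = [79, -21]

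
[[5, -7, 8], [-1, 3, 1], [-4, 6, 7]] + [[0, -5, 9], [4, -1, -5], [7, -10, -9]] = [[5, -12, 17], [3, 2, -4], [3, -4, -2]]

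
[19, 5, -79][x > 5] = keep x where x > 5: 19✓, 5✗, -79✗
= [19]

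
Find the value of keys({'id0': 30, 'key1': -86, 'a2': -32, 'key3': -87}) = ['id0', 'key1', 'a2', 'key3']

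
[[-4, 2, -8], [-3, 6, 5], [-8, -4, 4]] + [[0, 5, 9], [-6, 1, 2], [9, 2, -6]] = [[-4, 7, 1], [-9, 7, 7], [1, -2, -2]]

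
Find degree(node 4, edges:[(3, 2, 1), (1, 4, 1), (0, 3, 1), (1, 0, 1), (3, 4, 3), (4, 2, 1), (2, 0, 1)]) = 3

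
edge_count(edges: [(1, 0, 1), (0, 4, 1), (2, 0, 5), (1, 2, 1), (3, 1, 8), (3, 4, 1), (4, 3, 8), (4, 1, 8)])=8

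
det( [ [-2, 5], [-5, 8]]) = 9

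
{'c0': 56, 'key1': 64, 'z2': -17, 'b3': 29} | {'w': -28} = {'c0': 56, 'key1': 64, 'z2': -17, 'b3': 29, 'w': -28}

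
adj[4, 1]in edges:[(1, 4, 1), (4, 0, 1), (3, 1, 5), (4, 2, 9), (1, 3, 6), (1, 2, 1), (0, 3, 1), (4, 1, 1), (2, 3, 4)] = 1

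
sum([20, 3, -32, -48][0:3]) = -9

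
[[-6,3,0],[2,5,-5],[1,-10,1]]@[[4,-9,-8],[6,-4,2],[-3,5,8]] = [[-6, 42, 54], [53, -63, -46], [-59, 36, -20]]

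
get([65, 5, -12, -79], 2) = -12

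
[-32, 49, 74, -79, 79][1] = 49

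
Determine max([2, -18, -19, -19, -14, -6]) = 2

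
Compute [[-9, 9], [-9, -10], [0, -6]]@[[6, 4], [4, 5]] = [[-18, 9], [-94, -86], [-24, -30]]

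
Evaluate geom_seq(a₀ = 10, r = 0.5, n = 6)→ a_0 = 10*0.5^0 = 10.0
a_1 = 10*0.5^1 = 5.0
a_2 = 10*0.5^2 = 2.5
...
= [10.0, 5.0, 2.5, 1.25, 0.625, 0.3125]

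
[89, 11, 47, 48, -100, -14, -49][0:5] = [89, 11, 47, 48, -100]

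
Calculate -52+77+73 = 98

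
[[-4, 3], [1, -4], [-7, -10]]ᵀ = [[-4, 1, -7], [3, -4, -10]]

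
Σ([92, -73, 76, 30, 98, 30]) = 253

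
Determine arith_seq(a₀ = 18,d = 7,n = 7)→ [18, 25, 32, 39, 46, 53, 60]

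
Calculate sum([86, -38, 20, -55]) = 86 + (-38) + 20 + (-55)
= 13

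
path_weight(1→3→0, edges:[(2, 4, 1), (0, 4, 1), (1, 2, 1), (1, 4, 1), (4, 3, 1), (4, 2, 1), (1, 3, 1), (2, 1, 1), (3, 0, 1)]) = 2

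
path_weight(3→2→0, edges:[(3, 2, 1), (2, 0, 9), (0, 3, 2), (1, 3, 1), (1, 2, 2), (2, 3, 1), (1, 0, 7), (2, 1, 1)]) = 10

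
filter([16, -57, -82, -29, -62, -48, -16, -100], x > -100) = keep x where x > -100: 16✓, -57✓, -82✓, -29✓, -62✓, -48✓, -16✓, -100✗
= [16, -57, -82, -29, -62, -48, -16]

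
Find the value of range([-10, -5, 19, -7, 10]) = 29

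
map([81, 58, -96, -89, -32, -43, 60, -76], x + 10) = [91, 68, -86, -79, -22, -33, 70, -66]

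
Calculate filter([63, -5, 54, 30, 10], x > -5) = [63, 54, 30, 10]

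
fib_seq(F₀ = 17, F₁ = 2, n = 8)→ [17, 2, 19, 21, 40, 61, 101, 162]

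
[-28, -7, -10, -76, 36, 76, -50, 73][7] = 73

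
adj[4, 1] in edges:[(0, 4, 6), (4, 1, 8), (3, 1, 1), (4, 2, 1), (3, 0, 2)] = 8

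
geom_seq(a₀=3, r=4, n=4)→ a_0 = 3*4^0 = 3
a_1 = 3*4^1 = 12
a_2 = 3*4^2 = 48
...
= [3, 12, 48, 192]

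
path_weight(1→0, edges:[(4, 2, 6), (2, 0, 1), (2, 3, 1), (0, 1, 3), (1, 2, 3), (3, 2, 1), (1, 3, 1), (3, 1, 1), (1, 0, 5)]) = w(1→0)=5
= 5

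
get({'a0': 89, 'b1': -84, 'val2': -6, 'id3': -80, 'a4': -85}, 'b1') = -84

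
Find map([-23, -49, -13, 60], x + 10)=[-13, -39, -3, 70]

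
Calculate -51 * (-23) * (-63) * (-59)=4360041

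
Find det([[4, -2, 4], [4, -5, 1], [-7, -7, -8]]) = (1)*(4)*det([[-5, 1], [-7, -8]]) + (-1)*(-2)*det([[4, 1], [-7, -8]]) + (1)*(4)*det([[4, -5], [-7, -7]])
= 188 + -50 + -252
= -114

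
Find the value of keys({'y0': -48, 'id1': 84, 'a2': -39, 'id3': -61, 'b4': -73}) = ['y0', 'id1', 'a2', 'id3', 'b4']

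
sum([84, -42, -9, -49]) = -16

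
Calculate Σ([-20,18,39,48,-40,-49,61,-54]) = 3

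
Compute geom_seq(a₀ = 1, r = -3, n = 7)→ a_0 = 1*(-3)^0 = 1
a_1 = 1*(-3)^1 = -3
a_2 = 1*(-3)^2 = 9
...
= [1, -3, 9, -27, 81, -243, 729]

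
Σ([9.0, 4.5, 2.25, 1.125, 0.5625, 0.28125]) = 9.0 + 4.5 + 2.25 + 1.125 + 0.5625 + 0.28125
= 17.71875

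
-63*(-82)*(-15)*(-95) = 7361550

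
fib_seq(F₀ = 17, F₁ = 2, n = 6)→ F_2 = F_1 + F_0 = 19
F_3 = F_2 + F_1 = 21
F_4 = F_3 + F_2 = 40
...
= [17, 2, 19, 21, 40, 61]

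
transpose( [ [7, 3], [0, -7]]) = [[7, 0], [3, -7]]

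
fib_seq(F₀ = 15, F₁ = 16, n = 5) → F_2 = F_1 + F_0 = 31
F_3 = F_2 + F_1 = 47
F_4 = F_3 + F_2 = 78
= [15, 16, 31, 47, 78]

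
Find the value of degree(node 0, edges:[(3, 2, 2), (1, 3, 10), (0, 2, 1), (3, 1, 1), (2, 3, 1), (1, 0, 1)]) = incident: (0,2), (1,0)
= 2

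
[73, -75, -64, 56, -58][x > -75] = [73, -64, 56, -58]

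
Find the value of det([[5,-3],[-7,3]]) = (5)*(3) - (-3)*(-7)
= -6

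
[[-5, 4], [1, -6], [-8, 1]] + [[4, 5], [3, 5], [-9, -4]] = [[-1, 9], [4, -1], [-17, -3]]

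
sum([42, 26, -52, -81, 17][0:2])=slice → [42, 26]
42 + 26
= 68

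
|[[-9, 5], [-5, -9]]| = (-9)*(-9) - (5)*(-5)
= 106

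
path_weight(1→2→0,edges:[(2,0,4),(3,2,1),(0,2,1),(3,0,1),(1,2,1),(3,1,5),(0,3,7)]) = w(1→2)=1 + w(2→0)=4
= 5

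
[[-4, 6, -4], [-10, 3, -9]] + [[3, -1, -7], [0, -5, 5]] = [[-1, 5, -11], [-10, -2, -4]]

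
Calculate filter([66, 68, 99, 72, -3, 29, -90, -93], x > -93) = keep x where x > -93: 66✓, 68✓, 99✓, 72✓, -3✓, 29✓, -90✓, -93✗
= [66, 68, 99, 72, -3, 29, -90]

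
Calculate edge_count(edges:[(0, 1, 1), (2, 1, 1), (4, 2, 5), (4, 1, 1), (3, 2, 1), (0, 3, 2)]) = 6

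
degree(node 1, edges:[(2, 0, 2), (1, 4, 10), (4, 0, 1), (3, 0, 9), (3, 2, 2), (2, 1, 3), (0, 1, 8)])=incident: (1,4), (2,1), (0,1)
= 3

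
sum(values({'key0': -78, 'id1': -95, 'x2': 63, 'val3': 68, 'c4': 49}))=7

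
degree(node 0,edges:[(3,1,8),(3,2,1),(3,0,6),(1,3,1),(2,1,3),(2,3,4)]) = 1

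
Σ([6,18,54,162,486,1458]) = 6 + 18 + 54 + 162 + 486 + 1458
= 2184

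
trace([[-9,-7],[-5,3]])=diagonal: (-9) + 3
= -6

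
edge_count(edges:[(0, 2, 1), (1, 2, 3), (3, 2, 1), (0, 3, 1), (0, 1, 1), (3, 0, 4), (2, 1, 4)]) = 7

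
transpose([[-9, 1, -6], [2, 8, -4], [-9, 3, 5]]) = [[-9, 2, -9], [1, 8, 3], [-6, -4, 5]]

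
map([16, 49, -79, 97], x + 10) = 16+10=26, 49+10=59, -79+10=-69, 97+10=107
= [26, 59, -69, 107]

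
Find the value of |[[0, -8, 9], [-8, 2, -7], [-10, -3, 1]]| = -228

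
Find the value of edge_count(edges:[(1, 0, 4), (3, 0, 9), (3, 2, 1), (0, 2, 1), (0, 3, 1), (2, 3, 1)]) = 6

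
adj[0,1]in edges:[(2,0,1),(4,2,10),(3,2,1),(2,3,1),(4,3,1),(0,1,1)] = 1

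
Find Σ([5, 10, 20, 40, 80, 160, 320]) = 5 + 10 + 20 + 40 + 80 + 160 + 320
= 635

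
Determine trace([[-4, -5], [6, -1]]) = diagonal: (-4) + (-1)
= -5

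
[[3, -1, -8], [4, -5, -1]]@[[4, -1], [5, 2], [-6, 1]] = [[55, -13], [-3, -15]]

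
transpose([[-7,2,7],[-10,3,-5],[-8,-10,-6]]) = [[-7, -10, -8], [2, 3, -10], [7, -5, -6]]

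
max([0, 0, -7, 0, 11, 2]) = 11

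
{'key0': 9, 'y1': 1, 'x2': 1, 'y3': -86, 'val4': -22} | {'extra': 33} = {'key0': 9, 'y1': 1, 'x2': 1, 'y3': -86, 'val4': -22, 'extra': 33}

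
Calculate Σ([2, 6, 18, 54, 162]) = 242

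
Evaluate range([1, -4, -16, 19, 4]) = 35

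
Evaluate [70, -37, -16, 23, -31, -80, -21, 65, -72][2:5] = [-16, 23, -31]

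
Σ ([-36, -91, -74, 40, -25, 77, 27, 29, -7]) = -60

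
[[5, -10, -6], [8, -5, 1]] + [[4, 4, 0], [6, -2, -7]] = [[9, -6, -6], [14, -7, -6]]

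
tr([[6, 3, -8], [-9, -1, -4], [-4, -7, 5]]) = diagonal: 6 + (-1) + 5
= 10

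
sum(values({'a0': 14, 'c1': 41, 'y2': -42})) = 13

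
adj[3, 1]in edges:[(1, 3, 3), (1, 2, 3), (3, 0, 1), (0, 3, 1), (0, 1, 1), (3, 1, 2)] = 2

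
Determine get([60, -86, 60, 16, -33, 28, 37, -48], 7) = -48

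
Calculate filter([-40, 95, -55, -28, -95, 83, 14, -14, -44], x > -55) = [-40, 95, -28, 83, 14, -14, -44]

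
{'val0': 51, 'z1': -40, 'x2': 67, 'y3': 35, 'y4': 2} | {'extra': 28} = {'val0': 51, 'z1': -40, 'x2': 67, 'y3': 35, 'y4': 2, 'extra': 28}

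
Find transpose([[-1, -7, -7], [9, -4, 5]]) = [[-1, 9], [-7, -4], [-7, 5]]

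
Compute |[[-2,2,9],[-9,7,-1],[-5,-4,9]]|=693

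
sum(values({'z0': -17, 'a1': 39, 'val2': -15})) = (-17) + 39 + (-15)
= 7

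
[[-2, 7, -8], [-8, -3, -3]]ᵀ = [[-2, -8], [7, -3], [-8, -3]]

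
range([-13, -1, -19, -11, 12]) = 31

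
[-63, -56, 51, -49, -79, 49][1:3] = [-56, 51]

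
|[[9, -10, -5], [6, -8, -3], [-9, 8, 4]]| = (1)*(9)*det([[-8, -3], [8, 4]]) + (-1)*(-10)*det([[6, -3], [-9, 4]]) + (1)*(-5)*det([[6, -8], [-9, 8]])
= -72 + -30 + 120
= 18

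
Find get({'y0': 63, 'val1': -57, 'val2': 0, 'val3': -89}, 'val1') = -57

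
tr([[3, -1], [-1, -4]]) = diagonal: 3 + (-4)
= -1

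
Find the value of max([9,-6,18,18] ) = 18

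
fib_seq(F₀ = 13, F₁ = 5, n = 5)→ [13, 5, 18, 23, 41]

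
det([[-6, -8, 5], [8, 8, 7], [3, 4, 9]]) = 184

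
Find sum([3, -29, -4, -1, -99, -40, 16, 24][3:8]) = slice → [-1, -99, -40, 16, 24]
(-1) + (-99) + (-40) + 16 + 24
= -100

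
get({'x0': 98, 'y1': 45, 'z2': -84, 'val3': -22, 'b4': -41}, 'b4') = -41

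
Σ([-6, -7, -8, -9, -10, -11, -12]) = (-6) + (-7) + (-8) + (-9) + (-10) + (-11) + (-12)
= -63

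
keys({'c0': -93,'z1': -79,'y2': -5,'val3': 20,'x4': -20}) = ['c0', 'z1', 'y2', 'val3', 'x4']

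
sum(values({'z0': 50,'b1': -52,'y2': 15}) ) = 50 + (-52) + 15
= 13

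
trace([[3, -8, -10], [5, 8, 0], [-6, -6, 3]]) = 14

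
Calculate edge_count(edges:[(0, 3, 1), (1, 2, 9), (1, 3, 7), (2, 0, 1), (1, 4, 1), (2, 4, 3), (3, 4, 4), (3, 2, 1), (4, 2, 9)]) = 9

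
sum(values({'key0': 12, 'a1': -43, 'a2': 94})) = 12 + (-43) + 94
= 63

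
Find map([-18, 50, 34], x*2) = [-36, 100, 68]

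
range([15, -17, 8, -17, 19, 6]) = 36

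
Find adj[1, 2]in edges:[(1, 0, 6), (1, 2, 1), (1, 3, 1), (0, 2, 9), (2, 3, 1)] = 1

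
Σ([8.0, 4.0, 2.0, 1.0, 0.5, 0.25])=15.75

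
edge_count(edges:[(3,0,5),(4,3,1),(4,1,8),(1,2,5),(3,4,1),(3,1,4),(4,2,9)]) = 7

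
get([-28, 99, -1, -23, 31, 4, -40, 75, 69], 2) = -1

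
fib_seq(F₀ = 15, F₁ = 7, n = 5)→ F_2 = F_1 + F_0 = 22
F_3 = F_2 + F_1 = 29
F_4 = F_3 + F_2 = 51
= [15, 7, 22, 29, 51]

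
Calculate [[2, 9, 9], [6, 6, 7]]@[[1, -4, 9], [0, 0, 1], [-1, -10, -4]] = [[-7, -98, -9], [-1, -94, 32]]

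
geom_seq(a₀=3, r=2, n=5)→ a_0 = 3*2^0 = 3
a_1 = 3*2^1 = 6
a_2 = 3*2^2 = 12
...
= [3, 6, 12, 24, 48]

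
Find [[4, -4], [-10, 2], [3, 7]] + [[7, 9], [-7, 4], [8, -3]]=[[11, 5], [-17, 6], [11, 4]]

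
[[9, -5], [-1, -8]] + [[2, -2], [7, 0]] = [[11, -7], [6, -8]]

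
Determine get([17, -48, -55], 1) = -48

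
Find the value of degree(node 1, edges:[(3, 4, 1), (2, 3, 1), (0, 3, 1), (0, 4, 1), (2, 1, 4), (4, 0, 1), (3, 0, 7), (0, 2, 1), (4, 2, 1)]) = incident: (2,1)
= 1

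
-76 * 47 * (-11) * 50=1964600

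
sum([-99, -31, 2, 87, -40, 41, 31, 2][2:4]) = 89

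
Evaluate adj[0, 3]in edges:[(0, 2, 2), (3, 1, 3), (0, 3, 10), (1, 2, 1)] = 10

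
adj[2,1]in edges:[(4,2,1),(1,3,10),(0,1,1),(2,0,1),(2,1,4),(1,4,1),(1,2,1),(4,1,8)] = 4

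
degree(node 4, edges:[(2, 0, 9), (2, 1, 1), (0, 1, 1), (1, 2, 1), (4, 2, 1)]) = 1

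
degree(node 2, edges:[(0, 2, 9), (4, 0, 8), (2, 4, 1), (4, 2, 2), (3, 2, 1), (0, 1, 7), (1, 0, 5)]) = incident: (0,2), (2,4), (4,2), (3,2)
= 4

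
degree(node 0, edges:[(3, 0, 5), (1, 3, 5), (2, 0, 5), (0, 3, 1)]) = incident: (3,0), (2,0), (0,3)
= 3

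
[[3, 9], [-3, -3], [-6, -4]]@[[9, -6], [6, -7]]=C[0][0] = (3)*(9) + (9)*(6) = 81
C[0][1] = (3)*(-6) + (9)*(-7) = -81
C[1][0] = (-3)*(9) + (-3)*(6) = -45
C[1][1] = (-3)*(-6) + (-3)*(-7) = 39
C[2][0] = (-6)*(9) + (-4)*(6) = -78
C[2][1] = (-6)*(-6) + (-4)*(-7) = 64
= [[81, -81], [-45, 39], [-78, 64]]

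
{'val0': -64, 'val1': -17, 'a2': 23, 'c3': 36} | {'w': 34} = {'val0': -64, 'val1': -17, 'a2': 23, 'c3': 36, 'w': 34}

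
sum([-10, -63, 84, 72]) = (-10) + (-63) + 84 + 72
= 83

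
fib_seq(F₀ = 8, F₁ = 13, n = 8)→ [8, 13, 21, 34, 55, 89, 144, 233]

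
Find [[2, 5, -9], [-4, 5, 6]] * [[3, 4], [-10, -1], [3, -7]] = [[-71, 66], [-44, -63]]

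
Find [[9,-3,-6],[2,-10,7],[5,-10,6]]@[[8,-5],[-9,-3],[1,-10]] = [[93, 24], [113, -50], [136, -55]]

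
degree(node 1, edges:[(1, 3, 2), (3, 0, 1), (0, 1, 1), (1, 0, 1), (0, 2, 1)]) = incident: (1,3), (0,1), (1,0)
= 3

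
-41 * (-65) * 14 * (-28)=-1044680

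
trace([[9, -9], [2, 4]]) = diagonal: 9 + 4
= 13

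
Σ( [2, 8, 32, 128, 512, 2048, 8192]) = 10922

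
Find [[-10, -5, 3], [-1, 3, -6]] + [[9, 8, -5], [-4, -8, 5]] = [[-1, 3, -2], [-5, -5, -1]]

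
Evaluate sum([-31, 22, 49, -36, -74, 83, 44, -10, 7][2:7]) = slice → [49, -36, -74, 83, 44]
49 + (-36) + (-74) + 83 + 44
= 66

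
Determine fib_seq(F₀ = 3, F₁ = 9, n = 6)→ F_2 = F_1 + F_0 = 12
F_3 = F_2 + F_1 = 21
F_4 = F_3 + F_2 = 33
...
= [3, 9, 12, 21, 33, 54]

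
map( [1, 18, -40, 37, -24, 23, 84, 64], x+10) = 1+10=11, 18+10=28, -40+10=-30, 37+10=47, -24+10=-14, 23+10=33, 84+10=94, 64+10=74
= [11, 28, -30, 47, -14, 33, 94, 74]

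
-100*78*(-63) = 491400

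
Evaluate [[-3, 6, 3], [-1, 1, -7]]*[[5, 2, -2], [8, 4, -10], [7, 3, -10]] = C[0][0] = (-3)*(5) + (6)*(8) + (3)*(7) = 54
C[0][1] = (-3)*(2) + (6)*(4) + (3)*(3) = 27
C[0][2] = (-3)*(-2) + (6)*(-10) + (3)*(-10) = -84
C[1][0] = (-1)*(5) + (1)*(8) + (-7)*(7) = -46
C[1][1] = (-1)*(2) + (1)*(4) + (-7)*(3) = -19
C[1][2] = (-1)*(-2) + (1)*(-10) + (-7)*(-10) = 62
= [[54, 27, -84], [-46, -19, 62]]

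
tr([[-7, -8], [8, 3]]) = -4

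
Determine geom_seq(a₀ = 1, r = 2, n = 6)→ [1, 2, 4, 8, 16, 32]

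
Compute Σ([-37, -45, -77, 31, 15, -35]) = (-37) + (-45) + (-77) + 31 + 15 + (-35)
= -148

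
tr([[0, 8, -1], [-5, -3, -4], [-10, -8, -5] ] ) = -8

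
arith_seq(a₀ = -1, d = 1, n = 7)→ a_0 = -1 + 0*1 = -1
a_1 = -1 + 1*1 = 0
a_2 = -1 + 2*1 = 1
...
= [-1, 0, 1, 2, 3, 4, 5]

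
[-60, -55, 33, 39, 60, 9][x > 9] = [33, 39, 60]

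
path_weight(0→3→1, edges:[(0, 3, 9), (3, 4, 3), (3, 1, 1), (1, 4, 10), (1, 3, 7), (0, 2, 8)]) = w(0→3)=9 + w(3→1)=1
= 10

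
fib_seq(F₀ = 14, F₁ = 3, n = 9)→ [14, 3, 17, 20, 37, 57, 94, 151, 245]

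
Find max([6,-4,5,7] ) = 7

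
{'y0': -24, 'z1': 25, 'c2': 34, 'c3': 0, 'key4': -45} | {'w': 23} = {'y0': -24, 'z1': 25, 'c2': 34, 'c3': 0, 'key4': -45, 'w': 23}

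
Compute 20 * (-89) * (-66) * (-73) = -8576040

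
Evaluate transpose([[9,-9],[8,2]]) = [[9, 8], [-9, 2]]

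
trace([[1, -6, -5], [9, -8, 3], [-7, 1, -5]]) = -12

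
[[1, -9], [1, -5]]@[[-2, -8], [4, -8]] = [[-38, 64], [-22, 32]]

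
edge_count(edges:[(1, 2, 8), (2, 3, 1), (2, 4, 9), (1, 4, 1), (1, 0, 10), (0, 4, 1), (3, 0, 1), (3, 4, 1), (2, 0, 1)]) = 9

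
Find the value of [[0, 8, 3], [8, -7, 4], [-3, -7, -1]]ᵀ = [[0, 8, -3], [8, -7, -7], [3, 4, -1]]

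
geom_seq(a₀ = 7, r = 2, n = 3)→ a_0 = 7*2^0 = 7
a_1 = 7*2^1 = 14
a_2 = 7*2^2 = 28
= [7, 14, 28]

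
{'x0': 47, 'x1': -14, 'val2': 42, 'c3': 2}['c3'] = 2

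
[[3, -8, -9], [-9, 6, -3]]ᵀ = [[3, -9], [-8, 6], [-9, -3]]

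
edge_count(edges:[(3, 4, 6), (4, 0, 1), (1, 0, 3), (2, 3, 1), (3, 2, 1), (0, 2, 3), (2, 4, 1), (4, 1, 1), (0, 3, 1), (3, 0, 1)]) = 10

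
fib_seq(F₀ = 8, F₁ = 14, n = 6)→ [8, 14, 22, 36, 58, 94]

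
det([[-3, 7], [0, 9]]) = -27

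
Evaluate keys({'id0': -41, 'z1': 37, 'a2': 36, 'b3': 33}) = ['id0', 'z1', 'a2', 'b3']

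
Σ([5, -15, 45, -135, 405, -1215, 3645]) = 2735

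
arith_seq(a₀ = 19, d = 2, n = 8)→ a_0 = 19 + 0*2 = 19
a_1 = 19 + 1*2 = 21
a_2 = 19 + 2*2 = 23
...
= [19, 21, 23, 25, 27, 29, 31, 33]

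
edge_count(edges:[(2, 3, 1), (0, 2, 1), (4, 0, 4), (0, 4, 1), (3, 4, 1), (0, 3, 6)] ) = 6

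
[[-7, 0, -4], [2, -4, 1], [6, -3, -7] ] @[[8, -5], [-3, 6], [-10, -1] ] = C[0][0] = (-7)*(8) + (0)*(-3) + (-4)*(-10) = -16
C[0][1] = (-7)*(-5) + (0)*(6) + (-4)*(-1) = 39
C[1][0] = (2)*(8) + (-4)*(-3) + (1)*(-10) = 18
C[1][1] = (2)*(-5) + (-4)*(6) + (1)*(-1) = -35
C[2][0] = (6)*(8) + (-3)*(-3) + (-7)*(-10) = 127
C[2][1] = (6)*(-5) + (-3)*(6) + (-7)*(-1) = -41
= [[-16, 39], [18, -35], [127, -41]]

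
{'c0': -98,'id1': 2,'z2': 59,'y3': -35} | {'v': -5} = {'c0': -98, 'id1': 2, 'z2': 59, 'y3': -35, 'v': -5}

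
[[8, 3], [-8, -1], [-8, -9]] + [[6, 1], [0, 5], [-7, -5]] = [[14, 4], [-8, 4], [-15, -14]]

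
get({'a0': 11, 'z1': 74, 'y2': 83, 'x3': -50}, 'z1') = 74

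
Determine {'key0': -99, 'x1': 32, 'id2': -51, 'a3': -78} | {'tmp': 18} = {'key0': -99, 'x1': 32, 'id2': -51, 'a3': -78, 'tmp': 18}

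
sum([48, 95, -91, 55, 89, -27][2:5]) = 53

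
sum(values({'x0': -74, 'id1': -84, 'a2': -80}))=(-74) + (-84) + (-80)
= -238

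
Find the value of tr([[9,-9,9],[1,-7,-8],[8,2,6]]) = 8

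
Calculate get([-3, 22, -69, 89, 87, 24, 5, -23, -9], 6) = 5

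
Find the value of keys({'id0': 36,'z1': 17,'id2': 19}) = ['id0', 'z1', 'id2']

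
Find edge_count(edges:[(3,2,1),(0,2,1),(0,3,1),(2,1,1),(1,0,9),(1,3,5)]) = 6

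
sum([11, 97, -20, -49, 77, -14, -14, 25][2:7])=-20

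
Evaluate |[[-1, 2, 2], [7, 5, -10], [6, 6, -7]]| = -23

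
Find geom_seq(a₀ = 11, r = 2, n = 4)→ [11, 22, 44, 88]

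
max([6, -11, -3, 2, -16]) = 6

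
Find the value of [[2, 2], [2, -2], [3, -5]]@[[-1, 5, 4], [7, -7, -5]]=C[0][0] = (2)*(-1) + (2)*(7) = 12
C[0][1] = (2)*(5) + (2)*(-7) = -4
C[0][2] = (2)*(4) + (2)*(-5) = -2
C[1][0] = (2)*(-1) + (-2)*(7) = -16
C[1][1] = (2)*(5) + (-2)*(-7) = 24
C[1][2] = (2)*(4) + (-2)*(-5) = 18
... (3 more cells)
= [[12, -4, -2], [-16, 24, 18], [-38, 50, 37]]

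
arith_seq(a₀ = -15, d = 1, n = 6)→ a_0 = -15 + 0*1 = -15
a_1 = -15 + 1*1 = -14
a_2 = -15 + 2*1 = -13
...
= [-15, -14, -13, -12, -11, -10]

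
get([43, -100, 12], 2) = 12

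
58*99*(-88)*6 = -3031776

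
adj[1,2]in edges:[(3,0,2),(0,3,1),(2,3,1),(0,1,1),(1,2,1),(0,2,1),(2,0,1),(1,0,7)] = 1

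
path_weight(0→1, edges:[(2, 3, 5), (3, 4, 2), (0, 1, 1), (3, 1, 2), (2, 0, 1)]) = 1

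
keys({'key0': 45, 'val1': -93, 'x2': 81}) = ['key0', 'val1', 'x2']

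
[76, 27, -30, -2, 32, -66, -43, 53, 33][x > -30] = keep x where x > -30: 76✓, 27✓, -30✗, -2✓, 32✓, -66✗, -43✗, 53✓, 33✓
= [76, 27, -2, 32, 53, 33]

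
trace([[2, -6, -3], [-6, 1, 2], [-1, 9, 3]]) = 6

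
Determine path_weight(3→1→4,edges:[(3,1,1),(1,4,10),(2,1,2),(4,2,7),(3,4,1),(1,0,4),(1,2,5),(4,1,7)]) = w(3→1)=1 + w(1→4)=10
= 11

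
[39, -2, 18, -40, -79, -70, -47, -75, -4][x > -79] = [39, -2, 18, -40, -70, -47, -75, -4]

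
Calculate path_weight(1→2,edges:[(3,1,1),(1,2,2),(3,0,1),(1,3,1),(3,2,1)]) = 2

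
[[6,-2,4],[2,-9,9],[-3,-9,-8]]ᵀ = [[6, 2, -3], [-2, -9, -9], [4, 9, -8]]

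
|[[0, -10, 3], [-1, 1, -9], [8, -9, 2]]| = (1)*(0)*det([[1, -9], [-9, 2]]) + (-1)*(-10)*det([[-1, -9], [8, 2]]) + (1)*(3)*det([[-1, 1], [8, -9]])
= 0 + 700 + 3
= 703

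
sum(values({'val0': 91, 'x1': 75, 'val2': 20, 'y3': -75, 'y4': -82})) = 91 + 75 + 20 + (-75) + (-82)
= 29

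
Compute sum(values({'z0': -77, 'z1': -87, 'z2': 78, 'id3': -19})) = (-77) + (-87) + 78 + (-19)
= -105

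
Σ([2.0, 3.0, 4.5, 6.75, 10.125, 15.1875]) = 41.5625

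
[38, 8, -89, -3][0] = 38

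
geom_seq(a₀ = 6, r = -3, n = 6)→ a_0 = 6*(-3)^0 = 6
a_1 = 6*(-3)^1 = -18
a_2 = 6*(-3)^2 = 54
...
= [6, -18, 54, -162, 486, -1458]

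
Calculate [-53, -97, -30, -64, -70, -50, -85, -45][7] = -45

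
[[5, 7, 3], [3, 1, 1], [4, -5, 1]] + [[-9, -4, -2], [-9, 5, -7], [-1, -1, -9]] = [[-4, 3, 1], [-6, 6, -6], [3, -6, -8]]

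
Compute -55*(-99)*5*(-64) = -1742400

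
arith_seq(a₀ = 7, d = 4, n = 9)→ [7, 11, 15, 19, 23, 27, 31, 35, 39]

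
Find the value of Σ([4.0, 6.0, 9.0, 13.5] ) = 4.0 + 6.0 + 9.0 + 13.5
= 32.5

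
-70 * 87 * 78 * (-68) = 32301360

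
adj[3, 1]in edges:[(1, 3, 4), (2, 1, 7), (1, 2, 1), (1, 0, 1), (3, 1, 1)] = 1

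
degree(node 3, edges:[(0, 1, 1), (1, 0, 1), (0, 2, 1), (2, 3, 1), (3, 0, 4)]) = 2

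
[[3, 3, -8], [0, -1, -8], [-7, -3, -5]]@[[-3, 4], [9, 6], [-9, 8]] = C[0][0] = (3)*(-3) + (3)*(9) + (-8)*(-9) = 90
C[0][1] = (3)*(4) + (3)*(6) + (-8)*(8) = -34
C[1][0] = (0)*(-3) + (-1)*(9) + (-8)*(-9) = 63
C[1][1] = (0)*(4) + (-1)*(6) + (-8)*(8) = -70
C[2][0] = (-7)*(-3) + (-3)*(9) + (-5)*(-9) = 39
C[2][1] = (-7)*(4) + (-3)*(6) + (-5)*(8) = -86
= [[90, -34], [63, -70], [39, -86]]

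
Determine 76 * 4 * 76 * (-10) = -231040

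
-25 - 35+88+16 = 44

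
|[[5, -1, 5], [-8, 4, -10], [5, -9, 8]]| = (1)*(5)*det([[4, -10], [-9, 8]]) + (-1)*(-1)*det([[-8, -10], [5, 8]]) + (1)*(5)*det([[-8, 4], [5, -9]])
= -290 + -14 + 260
= -44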